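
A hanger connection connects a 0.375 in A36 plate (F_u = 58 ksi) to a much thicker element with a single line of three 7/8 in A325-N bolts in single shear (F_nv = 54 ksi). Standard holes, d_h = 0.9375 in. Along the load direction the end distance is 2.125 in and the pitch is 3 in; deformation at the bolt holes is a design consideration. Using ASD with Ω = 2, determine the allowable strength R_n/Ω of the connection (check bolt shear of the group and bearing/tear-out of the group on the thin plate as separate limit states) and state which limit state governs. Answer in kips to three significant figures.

Bolt shear: A_b = π·0.875²/4 = 0.6013 in²; R_n = 54 × 0.6013 × 3 × 1 = 97.41 kips → 97.41 / 2 = 48.7 kips.
Bearing (1.2 l_c t F_u ≤ 2.4 d t F_u): upper limit = 2.4·0.875·0.375·58 = 45.68 kips.
  Edge l_c = 2.125 − 0.9375/2 = 1.656 → r_n = 43.23 kips; interior l_c = 3 − 0.9375 = 2.062 → r_n = 45.68 kips.
  R_n,bearing = 1·43.23 + 2·45.68 = 134.6 kips → 134.6 / 2 = 67.3 kips.
Bolt shear governs: 48.7 kips.

48.7 kips (bolt shear governs)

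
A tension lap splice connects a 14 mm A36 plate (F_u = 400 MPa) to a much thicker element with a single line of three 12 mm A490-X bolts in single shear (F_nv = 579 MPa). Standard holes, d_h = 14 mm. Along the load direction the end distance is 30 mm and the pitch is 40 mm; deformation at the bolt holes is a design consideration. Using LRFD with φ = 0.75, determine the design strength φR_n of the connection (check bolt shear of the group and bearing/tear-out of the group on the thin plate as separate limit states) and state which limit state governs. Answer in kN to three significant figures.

Bolt shear: A_b = π·12²/4 = 113.1 mm²; R_n = 579 × 113.1 × 3 × 1 / 1000 = 196.5 kN → 0.75 × 196.5 = 147 kN.
Bearing (1.2 l_c t F_u ≤ 2.4 d t F_u): upper limit = 2.4·12·14·400 / 1000 = 161.3 kN.
  Edge l_c = 30 − 14/2 = 23 → r_n = 154.6 kN; interior l_c = 40 − 14 = 26 → r_n = 161.3 kN.
  R_n,bearing = 1·154.6 + 2·161.3 = 477.1 kN → 0.75 × 477.1 = 358 kN.
Bolt shear governs: 147 kN.

147 kN (bolt shear governs)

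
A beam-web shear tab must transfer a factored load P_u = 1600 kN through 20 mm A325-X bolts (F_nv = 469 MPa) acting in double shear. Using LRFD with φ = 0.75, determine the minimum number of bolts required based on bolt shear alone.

8 bolts

A_b = π·20²/4 = 314.2 mm².
Per-bolt design strength φR_n = 0.75 × 469 × 314.2 × 2 / 1000 = 221 kN.
n ≥ 1600 / 221 = 7.239 → use 8 bolts.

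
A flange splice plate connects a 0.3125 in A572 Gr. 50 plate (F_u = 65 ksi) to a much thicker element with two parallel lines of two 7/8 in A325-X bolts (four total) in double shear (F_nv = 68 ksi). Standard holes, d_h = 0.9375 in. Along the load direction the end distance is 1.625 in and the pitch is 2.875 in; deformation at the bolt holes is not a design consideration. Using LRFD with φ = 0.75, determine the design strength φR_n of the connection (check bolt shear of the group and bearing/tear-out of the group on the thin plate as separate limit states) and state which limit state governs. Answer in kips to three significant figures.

133 kips (bearing governs)

Bolt shear: A_b = π·0.875²/4 = 0.6013 in²; R_n = 68 × 0.6013 × 4 × 2 = 327.1 kips → 0.75 × 327.1 = 245 kips.
Bearing (1.5 l_c t F_u ≤ 3.0 d t F_u): upper limit = 3.0·0.875·0.3125·65 = 53.32 kips.
  Edge l_c = 1.625 − 0.9375/2 = 1.156 → r_n = 35.23 kips; interior l_c = 2.875 − 0.9375 = 1.938 → r_n = 53.32 kips.
  R_n,bearing = 2·35.23 + 2·53.32 = 177.1 kips → 0.75 × 177.1 = 133 kips.
Bearing governs: 133 kips.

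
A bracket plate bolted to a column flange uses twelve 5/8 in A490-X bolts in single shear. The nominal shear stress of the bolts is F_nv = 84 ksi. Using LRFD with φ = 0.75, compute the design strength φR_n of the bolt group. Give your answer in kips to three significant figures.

A_b = π × 0.625² / 4 = 0.3068 in².
R_n = F_nv · A_b · n · n_s = 84 × 0.3068 × 12 × 1 = 309.3 kips.
Design strength φR_n = 0.75 × 309.3 = 232 kips.

232 kips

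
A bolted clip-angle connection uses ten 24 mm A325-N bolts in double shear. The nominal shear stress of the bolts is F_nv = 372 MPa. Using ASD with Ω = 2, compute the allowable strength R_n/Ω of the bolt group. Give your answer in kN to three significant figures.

A_b = π × 24² / 4 = 452.4 mm².
R_n = F_nv · A_b · n · n_s = 372 × 452.4 × 10 × 2 / 1000 = 3366 kN.
Allowable strength R_n/Ω = 3366 / 2 = 1680 kN.

1680 kN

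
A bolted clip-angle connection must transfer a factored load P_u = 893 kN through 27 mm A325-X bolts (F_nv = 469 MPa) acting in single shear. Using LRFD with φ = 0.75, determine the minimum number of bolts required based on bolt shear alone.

5 bolts

A_b = π·27²/4 = 572.6 mm².
Per-bolt design strength φR_n = 0.75 × 469 × 572.6 × 1 / 1000 = 201.4 kN.
n ≥ 893 / 201.4 = 4.434 → use 5 bolts.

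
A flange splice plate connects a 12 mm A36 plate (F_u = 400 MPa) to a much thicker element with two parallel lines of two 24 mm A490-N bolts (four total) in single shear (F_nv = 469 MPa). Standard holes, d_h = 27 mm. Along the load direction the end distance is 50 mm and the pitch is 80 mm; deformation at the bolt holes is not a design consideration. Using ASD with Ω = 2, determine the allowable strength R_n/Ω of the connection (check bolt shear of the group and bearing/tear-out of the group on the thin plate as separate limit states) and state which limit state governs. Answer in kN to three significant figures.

Bolt shear: A_b = π·24²/4 = 452.4 mm²; R_n = 469 × 452.4 × 4 × 1 / 1000 = 848.7 kN → 848.7 / 2 = 424 kN.
Bearing (1.5 l_c t F_u ≤ 3.0 d t F_u): upper limit = 3.0·24·12·400 / 1000 = 345.6 kN.
  Edge l_c = 50 − 27/2 = 36.5 → r_n = 262.8 kN; interior l_c = 80 − 27 = 53 → r_n = 345.6 kN.
  R_n,bearing = 2·262.8 + 2·345.6 = 1217 kN → 1217 / 2 = 608 kN.
Bolt shear governs: 424 kN.

424 kN (bolt shear governs)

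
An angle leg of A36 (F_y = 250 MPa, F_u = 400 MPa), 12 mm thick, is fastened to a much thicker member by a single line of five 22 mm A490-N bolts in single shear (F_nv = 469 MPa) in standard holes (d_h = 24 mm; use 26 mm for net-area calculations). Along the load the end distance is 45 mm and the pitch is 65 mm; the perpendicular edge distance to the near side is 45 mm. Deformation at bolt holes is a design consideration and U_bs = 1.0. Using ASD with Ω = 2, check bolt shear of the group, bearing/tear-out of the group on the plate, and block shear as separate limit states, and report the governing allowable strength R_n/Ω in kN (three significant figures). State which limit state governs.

348 kN (block shear governs)

Bolt shear: A_b = π·22²/4 = 380.1 mm²; R_n = 469 × 380.1 × 5 × 1 / 1000 = 891.4 kN → 891.4 / 2 = 446 kN.
Bearing: edge l_c = 33, r_n = 190.1 kN; interior l_c = 41, r_n = 236.2 kN; R_n = 190.1 + 4·236.2 = 1135 kN → 567 kN.
Block shear: A_gv = 3660, A_nv = 2256, A_nt = 384 mm²; R_n = min(0.6F_uA_nv, 0.6F_yA_gv) + U_bs·F_u·A_nt = 695 kN → 348 kN.
Block shear governs: 348 kN.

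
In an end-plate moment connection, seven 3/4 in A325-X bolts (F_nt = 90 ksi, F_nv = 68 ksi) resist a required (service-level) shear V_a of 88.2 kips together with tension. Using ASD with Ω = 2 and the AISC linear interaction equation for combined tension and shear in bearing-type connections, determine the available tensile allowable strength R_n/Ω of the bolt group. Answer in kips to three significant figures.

64.2 kips

A_b = π·0.75²/4 = 0.4418 in²; f_rv = 88.2 / (7 × 0.4418) = 28.52 ksi.
F'_nt = 1.3 F_nt − (Ω F_nt / F_nv) f_rv = 1.3·90 − (2·90/68)·28.52 = 41.5 ksi, capped at F_nt → F'_nt = 41.5 ksi.
R_n = F'_nt · A_b · n = 41.5 × 0.4418 × 7 = 128.4 kips.
Allowable strength R_n/Ω = 128.4 / 2 = 64.2 kips.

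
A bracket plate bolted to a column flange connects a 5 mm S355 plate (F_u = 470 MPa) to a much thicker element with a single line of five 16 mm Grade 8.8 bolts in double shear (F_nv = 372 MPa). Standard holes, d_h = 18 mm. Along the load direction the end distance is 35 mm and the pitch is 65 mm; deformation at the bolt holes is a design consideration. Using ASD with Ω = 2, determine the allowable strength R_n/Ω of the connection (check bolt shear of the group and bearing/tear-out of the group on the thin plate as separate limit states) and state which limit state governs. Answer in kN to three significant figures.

217 kN (bearing governs)

Bolt shear: A_b = π·16²/4 = 201.1 mm²; R_n = 372 × 201.1 × 5 × 2 / 1000 = 748 kN → 748 / 2 = 374 kN.
Bearing (1.2 l_c t F_u ≤ 2.4 d t F_u): upper limit = 2.4·16·5·470 / 1000 = 90.24 kN.
  Edge l_c = 35 − 18/2 = 26 → r_n = 73.32 kN; interior l_c = 65 − 18 = 47 → r_n = 90.24 kN.
  R_n,bearing = 1·73.32 + 4·90.24 = 434.3 kN → 434.3 / 2 = 217 kN.
Bearing governs: 217 kN.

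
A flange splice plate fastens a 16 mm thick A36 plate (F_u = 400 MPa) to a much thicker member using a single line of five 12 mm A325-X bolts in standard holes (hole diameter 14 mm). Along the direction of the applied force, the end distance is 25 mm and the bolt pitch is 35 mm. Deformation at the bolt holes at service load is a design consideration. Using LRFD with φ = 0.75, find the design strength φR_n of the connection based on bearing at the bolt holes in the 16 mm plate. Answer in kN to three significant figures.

Per bolt r_n = 1.2 l_c t F_u ≤ 2.4 d t F_u; upper limit = 2.4 × 12 × 16 × 400 / 1000 = 184.3 kN.
Edge bolt: l_c = 25 − 14/2 = 18 mm → 1.2 × 18 × 16 × 400 / 1000 = 138.2 → r_n = 138.2 kN.
Interior bolts: l_c = 35 − 14 = 21 mm → 1.2 × 21 × 16 × 400 / 1000 = 161.3 → r_n = 161.3 kN.
R_n = 1 × 138.2 + 4 × 161.3 = 783.4 kN.
Design strength φR_n = 0.75 × 783.4 = 588 kN.

588 kN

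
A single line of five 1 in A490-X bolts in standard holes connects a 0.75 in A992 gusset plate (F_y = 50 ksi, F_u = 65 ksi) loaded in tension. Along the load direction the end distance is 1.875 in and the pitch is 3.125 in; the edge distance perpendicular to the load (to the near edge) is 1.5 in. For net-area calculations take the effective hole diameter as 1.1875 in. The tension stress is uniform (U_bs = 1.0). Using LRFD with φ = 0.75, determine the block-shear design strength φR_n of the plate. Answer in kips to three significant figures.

231 kips

Shear plane L_v = 1.875 + 4·3.125 = 14.38 in; A_gv = 14.38 × 0.75 = 10.78 in².
A_nv = (14.38 − 4.5·1.1875) × 0.75 = 6.773 in².
A_nt = (1.5 − 0.5·1.1875) × 0.75 = 0.6797 in².
0.6 F_u A_nv = 264.2 kips; 0.6 F_y A_gv = 323.4 kips → shear rupture governs the shear term.
R_n = 264.2 + 1.0 × 65 × 0.6797 = 308.3 kips.
Design strength φR_n = 0.75 × 308.3 = 231 kips.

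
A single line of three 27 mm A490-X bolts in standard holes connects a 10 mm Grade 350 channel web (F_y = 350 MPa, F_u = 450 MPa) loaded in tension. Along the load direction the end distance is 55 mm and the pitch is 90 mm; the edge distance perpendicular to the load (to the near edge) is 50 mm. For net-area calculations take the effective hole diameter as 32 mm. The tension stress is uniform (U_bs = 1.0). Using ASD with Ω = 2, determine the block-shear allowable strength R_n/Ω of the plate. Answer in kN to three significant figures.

286 kN

Shear plane L_v = 55 + 2·90 = 235 mm; A_gv = 235 × 10 = 2350 mm².
A_nv = (235 − 2.5·32) × 10 = 1550 mm².
A_nt = (50 − 0.5·32) × 10 = 340 mm².
0.6 F_u A_nv = 418.5 kN; 0.6 F_y A_gv = 493.5 kN → shear rupture governs the shear term.
R_n = 418.5 + 1.0 × 450 × 340 / 1000 = 571.5 kN.
Allowable strength R_n/Ω = 571.5 / 2 = 286 kN.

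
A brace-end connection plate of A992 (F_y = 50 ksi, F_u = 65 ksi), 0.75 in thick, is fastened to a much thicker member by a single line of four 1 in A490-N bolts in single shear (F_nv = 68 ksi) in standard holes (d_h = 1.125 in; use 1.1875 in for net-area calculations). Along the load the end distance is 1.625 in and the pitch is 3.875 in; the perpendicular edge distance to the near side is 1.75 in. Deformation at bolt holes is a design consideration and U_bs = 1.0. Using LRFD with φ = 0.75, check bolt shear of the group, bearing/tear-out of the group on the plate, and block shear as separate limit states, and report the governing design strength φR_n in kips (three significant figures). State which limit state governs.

Bolt shear: A_b = π·1²/4 = 0.7854 in²; R_n = 68 × 0.7854 × 4 × 1 = 213.6 kips → 0.75 × 213.6 = 160 kips.
Bearing: edge l_c = 1.062, r_n = 62.16 kips; interior l_c = 2.75, r_n = 117 kips; R_n = 62.16 + 3·117 = 413.2 kips → 310 kips.
Block shear: A_gv = 9.938, A_nv = 6.82, A_nt = 0.8672 in²; R_n = min(0.6F_uA_nv, 0.6F_yA_gv) + U_bs·F_u·A_nt = 322.4 kips → 242 kips.
Bolt shear governs: 160 kips.

160 kips (bolt shear governs)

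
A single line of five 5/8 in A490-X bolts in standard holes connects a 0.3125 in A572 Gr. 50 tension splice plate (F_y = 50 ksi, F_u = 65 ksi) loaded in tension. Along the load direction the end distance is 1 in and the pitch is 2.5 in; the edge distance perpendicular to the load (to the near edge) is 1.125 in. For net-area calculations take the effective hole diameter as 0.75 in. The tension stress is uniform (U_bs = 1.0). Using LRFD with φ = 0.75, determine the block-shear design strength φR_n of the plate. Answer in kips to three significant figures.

Shear plane L_v = 1 + 4·2.5 = 11 in; A_gv = 11 × 0.3125 = 3.438 in².
A_nv = (11 − 4.5·0.75) × 0.3125 = 2.383 in².
A_nt = (1.125 − 0.5·0.75) × 0.3125 = 0.2344 in².
0.6 F_u A_nv = 92.93 kips; 0.6 F_y A_gv = 103.1 kips → shear rupture governs the shear term.
R_n = 92.93 + 1.0 × 65 × 0.2344 = 108.2 kips.
Design strength φR_n = 0.75 × 108.2 = 81.1 kips.

81.1 kips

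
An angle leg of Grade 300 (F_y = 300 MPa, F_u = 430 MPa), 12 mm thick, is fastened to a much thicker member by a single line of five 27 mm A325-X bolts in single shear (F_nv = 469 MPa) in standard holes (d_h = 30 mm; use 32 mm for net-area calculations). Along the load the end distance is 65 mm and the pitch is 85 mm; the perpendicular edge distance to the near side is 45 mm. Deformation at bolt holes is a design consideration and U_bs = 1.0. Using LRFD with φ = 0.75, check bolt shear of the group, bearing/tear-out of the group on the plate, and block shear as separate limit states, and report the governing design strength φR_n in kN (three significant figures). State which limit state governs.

Bolt shear: A_b = π·27²/4 = 572.6 mm²; R_n = 469 × 572.6 × 5 × 1 / 1000 = 1343 kN → 0.75 × 1343 = 1010 kN.
Bearing: edge l_c = 50, r_n = 309.6 kN; interior l_c = 55, r_n = 334.4 kN; R_n = 309.6 + 4·334.4 = 1647 kN → 1240 kN.
Block shear: A_gv = 4860, A_nv = 3132, A_nt = 348 mm²; R_n = min(0.6F_uA_nv, 0.6F_yA_gv) + U_bs·F_u·A_nt = 957.7 kN → 718 kN.
Block shear governs: 718 kN.

718 kN (block shear governs)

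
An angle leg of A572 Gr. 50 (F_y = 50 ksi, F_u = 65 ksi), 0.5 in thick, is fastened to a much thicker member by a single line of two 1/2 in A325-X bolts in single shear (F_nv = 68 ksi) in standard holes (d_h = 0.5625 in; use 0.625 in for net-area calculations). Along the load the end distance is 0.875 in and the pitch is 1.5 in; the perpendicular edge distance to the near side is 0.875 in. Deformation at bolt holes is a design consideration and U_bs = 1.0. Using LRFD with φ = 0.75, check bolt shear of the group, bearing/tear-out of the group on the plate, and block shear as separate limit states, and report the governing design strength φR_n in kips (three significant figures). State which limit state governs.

Bolt shear: A_b = π·0.5²/4 = 0.1963 in²; R_n = 68 × 0.1963 × 2 × 1 = 26.7 kips → 0.75 × 26.7 = 20 kips.
Bearing: edge l_c = 0.5938, r_n = 23.16 kips; interior l_c = 0.9375, r_n = 36.56 kips; R_n = 23.16 + 1·36.56 = 59.72 kips → 44.8 kips.
Block shear: A_gv = 1.188, A_nv = 0.7188, A_nt = 0.2812 in²; R_n = min(0.6F_uA_nv, 0.6F_yA_gv) + U_bs·F_u·A_nt = 46.31 kips → 34.7 kips.
Bolt shear governs: 20 kips.

20 kips (bolt shear governs)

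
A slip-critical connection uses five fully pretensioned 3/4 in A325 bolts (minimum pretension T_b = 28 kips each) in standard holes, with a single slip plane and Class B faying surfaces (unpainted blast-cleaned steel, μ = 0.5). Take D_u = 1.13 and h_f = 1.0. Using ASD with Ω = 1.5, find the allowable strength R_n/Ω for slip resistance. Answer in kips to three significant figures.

52.7 kips

R_n = μ · D_u · h_f · T_b · n_s · n_b = 0.5 × 1.13 × 1.0 × 28 × 1 × 5 = 79.1 kips.
Allowable strength R_n/Ω = 79.1 / 1.5 = 52.7 kips.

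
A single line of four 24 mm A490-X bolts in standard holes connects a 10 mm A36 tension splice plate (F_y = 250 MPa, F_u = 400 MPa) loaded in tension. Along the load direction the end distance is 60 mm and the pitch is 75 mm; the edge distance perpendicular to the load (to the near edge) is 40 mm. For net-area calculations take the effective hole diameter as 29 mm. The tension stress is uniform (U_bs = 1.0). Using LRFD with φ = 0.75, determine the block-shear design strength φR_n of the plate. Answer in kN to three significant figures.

397 kN

Shear plane L_v = 60 + 3·75 = 285 mm; A_gv = 285 × 10 = 2850 mm².
A_nv = (285 − 3.5·29) × 10 = 1835 mm².
A_nt = (40 − 0.5·29) × 10 = 255 mm².
0.6 F_u A_nv = 440.4 kN; 0.6 F_y A_gv = 427.5 kN → shear yielding governs the shear term.
R_n = 427.5 + 1.0 × 400 × 255 / 1000 = 529.5 kN.
Design strength φR_n = 0.75 × 529.5 = 397 kN.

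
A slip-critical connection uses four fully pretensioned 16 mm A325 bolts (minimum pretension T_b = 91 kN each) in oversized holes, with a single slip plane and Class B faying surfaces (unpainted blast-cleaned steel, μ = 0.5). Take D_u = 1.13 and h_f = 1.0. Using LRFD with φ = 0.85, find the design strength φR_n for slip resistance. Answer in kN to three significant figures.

R_n = μ · D_u · h_f · T_b · n_s · n_b = 0.5 × 1.13 × 1.0 × 91 × 1 × 4 = 205.7 kN.
Design strength φR_n = 0.85 × 205.7 = 175 kN.

175 kN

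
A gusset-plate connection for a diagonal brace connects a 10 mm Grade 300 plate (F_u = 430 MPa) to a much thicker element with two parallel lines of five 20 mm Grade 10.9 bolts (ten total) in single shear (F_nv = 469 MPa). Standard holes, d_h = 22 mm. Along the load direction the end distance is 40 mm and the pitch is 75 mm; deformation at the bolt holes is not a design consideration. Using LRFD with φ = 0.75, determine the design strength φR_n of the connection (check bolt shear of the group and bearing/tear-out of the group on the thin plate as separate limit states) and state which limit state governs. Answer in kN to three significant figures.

1110 kN (bolt shear governs)

Bolt shear: A_b = π·20²/4 = 314.2 mm²; R_n = 469 × 314.2 × 10 × 1 / 1000 = 1473 kN → 0.75 × 1473 = 1110 kN.
Bearing (1.5 l_c t F_u ≤ 3.0 d t F_u): upper limit = 3.0·20·10·430 / 1000 = 258 kN.
  Edge l_c = 40 − 22/2 = 29 → r_n = 187.1 kN; interior l_c = 75 − 22 = 53 → r_n = 258 kN.
  R_n,bearing = 2·187.1 + 8·258 = 2438 kN → 0.75 × 2438 = 1830 kN.
Bolt shear governs: 1110 kN.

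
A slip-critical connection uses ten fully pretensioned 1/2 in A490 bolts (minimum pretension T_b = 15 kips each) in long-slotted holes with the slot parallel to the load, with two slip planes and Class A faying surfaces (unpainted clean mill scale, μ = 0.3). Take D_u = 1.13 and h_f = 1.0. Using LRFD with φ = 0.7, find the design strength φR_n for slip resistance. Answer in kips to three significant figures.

R_n = μ · D_u · h_f · T_b · n_s · n_b = 0.3 × 1.13 × 1.0 × 15 × 2 × 10 = 101.7 kips.
Design strength φR_n = 0.7 × 101.7 = 71.2 kips.

71.2 kips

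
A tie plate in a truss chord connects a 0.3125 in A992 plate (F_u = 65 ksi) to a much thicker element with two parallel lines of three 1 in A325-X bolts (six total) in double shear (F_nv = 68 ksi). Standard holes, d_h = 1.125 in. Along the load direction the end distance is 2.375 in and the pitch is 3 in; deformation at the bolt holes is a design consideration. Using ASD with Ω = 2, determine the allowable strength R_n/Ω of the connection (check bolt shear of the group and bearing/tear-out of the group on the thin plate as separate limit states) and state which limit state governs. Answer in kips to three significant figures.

Bolt shear: A_b = π·1²/4 = 0.7854 in²; R_n = 68 × 0.7854 × 6 × 2 = 640.9 kips → 640.9 / 2 = 320 kips.
Bearing (1.2 l_c t F_u ≤ 2.4 d t F_u): upper limit = 2.4·1·0.3125·65 = 48.75 kips.
  Edge l_c = 2.375 − 1.125/2 = 1.812 → r_n = 44.18 kips; interior l_c = 3 − 1.125 = 1.875 → r_n = 45.7 kips.
  R_n,bearing = 2·44.18 + 4·45.7 = 271.2 kips → 271.2 / 2 = 136 kips.
Bearing governs: 136 kips.

136 kips (bearing governs)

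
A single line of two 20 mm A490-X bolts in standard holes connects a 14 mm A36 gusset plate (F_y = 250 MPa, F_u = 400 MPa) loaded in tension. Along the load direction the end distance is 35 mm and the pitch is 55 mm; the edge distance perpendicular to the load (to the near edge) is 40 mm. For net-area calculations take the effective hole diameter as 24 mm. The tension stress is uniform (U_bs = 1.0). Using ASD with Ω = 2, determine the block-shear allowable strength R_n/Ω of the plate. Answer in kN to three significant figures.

169 kN

Shear plane L_v = 35 + 1·55 = 90 mm; A_gv = 90 × 14 = 1260 mm².
A_nv = (90 − 1.5·24) × 14 = 756 mm².
A_nt = (40 − 0.5·24) × 14 = 392 mm².
0.6 F_u A_nv = 181.4 kN; 0.6 F_y A_gv = 189 kN → shear rupture governs the shear term.
R_n = 181.4 + 1.0 × 400 × 392 / 1000 = 338.2 kN.
Allowable strength R_n/Ω = 338.2 / 2 = 169 kN.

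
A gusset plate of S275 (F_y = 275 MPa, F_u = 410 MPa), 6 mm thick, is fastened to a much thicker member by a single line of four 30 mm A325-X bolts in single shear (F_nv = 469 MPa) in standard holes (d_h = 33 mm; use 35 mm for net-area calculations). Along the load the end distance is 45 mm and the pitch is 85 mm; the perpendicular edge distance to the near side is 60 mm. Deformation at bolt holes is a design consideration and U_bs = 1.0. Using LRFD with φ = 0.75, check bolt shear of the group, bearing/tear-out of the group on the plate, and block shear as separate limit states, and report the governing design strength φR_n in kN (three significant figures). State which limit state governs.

275 kN (block shear governs)

Bolt shear: A_b = π·30²/4 = 706.9 mm²; R_n = 469 × 706.9 × 4 × 1 / 1000 = 1326 kN → 0.75 × 1326 = 995 kN.
Bearing: edge l_c = 28.5, r_n = 84.13 kN; interior l_c = 52, r_n = 153.5 kN; R_n = 84.13 + 3·153.5 = 544.6 kN → 408 kN.
Block shear: A_gv = 1800, A_nv = 1065, A_nt = 255 mm²; R_n = min(0.6F_uA_nv, 0.6F_yA_gv) + U_bs·F_u·A_nt = 366.5 kN → 275 kN.
Block shear governs: 275 kN.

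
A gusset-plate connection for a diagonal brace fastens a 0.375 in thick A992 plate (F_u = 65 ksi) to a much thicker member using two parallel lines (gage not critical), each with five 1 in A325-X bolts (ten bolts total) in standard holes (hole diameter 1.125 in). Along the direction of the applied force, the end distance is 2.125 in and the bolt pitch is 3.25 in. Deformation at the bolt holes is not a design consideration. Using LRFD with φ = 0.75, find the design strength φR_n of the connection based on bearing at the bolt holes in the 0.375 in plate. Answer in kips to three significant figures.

524 kips

Per bolt r_n = 1.5 l_c t F_u ≤ 3.0 d t F_u; upper limit = 3.0 × 1 × 0.375 × 65 = 73.12 kips.
Edge bolt: l_c = 2.125 − 1.125/2 = 1.562 in → 1.5 × 1.562 × 0.375 × 65 = 57.13 → r_n = 57.13 kips.
Interior bolts: l_c = 3.25 − 1.125 = 2.125 in → 1.5 × 2.125 × 0.375 × 65 = 77.7 → r_n = 73.12 kips.
R_n = 2 × 57.13 + 8 × 73.12 = 699.3 kips.
Design strength φR_n = 0.75 × 699.3 = 524 kips.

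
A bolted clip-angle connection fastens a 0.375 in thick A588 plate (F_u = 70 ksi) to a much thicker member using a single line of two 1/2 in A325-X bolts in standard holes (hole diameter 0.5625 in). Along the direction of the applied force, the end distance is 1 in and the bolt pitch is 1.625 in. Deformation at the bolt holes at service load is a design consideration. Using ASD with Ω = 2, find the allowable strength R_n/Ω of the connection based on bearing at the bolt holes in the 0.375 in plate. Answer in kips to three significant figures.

27.1 kips

Per bolt r_n = 1.2 l_c t F_u ≤ 2.4 d t F_u; upper limit = 2.4 × 0.5 × 0.375 × 70 = 31.5 kips.
Edge bolt: l_c = 1 − 0.5625/2 = 0.7188 in → 1.2 × 0.7188 × 0.375 × 70 = 22.64 → r_n = 22.64 kips.
Interior bolts: l_c = 1.625 − 0.5625 = 1.062 in → 1.2 × 1.062 × 0.375 × 70 = 33.47 → r_n = 31.5 kips.
R_n = 1 × 22.64 + 1 × 31.5 = 54.14 kips.
Allowable strength R_n/Ω = 54.14 / 2 = 27.1 kips.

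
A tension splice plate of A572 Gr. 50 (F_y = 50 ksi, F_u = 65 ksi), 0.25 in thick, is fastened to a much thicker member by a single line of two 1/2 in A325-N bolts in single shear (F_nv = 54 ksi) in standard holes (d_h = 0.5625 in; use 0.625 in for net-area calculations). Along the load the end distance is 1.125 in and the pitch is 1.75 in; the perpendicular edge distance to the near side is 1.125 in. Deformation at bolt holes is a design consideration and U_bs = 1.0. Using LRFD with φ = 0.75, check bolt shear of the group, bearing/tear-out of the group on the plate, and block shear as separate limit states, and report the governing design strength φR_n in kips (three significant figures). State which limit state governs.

Bolt shear: A_b = π·0.5²/4 = 0.1963 in²; R_n = 54 × 0.1963 × 2 × 1 = 21.21 kips → 0.75 × 21.21 = 15.9 kips.
Bearing: edge l_c = 0.8438, r_n = 16.45 kips; interior l_c = 1.188, r_n = 19.5 kips; R_n = 16.45 + 1·19.5 = 35.95 kips → 27 kips.
Block shear: A_gv = 0.7188, A_nv = 0.4844, A_nt = 0.2031 in²; R_n = min(0.6F_uA_nv, 0.6F_yA_gv) + U_bs·F_u·A_nt = 32.09 kips → 24.1 kips.
Bolt shear governs: 15.9 kips.

15.9 kips (bolt shear governs)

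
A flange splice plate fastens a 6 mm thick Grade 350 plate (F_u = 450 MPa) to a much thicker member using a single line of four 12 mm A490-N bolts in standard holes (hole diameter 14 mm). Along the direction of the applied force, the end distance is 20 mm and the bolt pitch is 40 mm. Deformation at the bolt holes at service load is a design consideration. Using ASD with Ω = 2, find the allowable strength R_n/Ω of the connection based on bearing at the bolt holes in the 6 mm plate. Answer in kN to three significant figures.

Per bolt r_n = 1.2 l_c t F_u ≤ 2.4 d t F_u; upper limit = 2.4 × 12 × 6 × 450 / 1000 = 77.76 kN.
Edge bolt: l_c = 20 − 14/2 = 13 mm → 1.2 × 13 × 6 × 450 / 1000 = 42.12 → r_n = 42.12 kN.
Interior bolts: l_c = 40 − 14 = 26 mm → 1.2 × 26 × 6 × 450 / 1000 = 84.24 → r_n = 77.76 kN.
R_n = 1 × 42.12 + 3 × 77.76 = 275.4 kN.
Allowable strength R_n/Ω = 275.4 / 2 = 138 kN.

138 kN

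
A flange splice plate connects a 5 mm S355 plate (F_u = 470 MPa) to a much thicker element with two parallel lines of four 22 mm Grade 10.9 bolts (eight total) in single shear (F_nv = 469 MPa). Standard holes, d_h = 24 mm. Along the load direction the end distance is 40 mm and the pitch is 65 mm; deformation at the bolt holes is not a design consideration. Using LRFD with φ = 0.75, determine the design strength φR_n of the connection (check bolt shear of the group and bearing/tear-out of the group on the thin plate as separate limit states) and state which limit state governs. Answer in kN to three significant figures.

798 kN (bearing governs)

Bolt shear: A_b = π·22²/4 = 380.1 mm²; R_n = 469 × 380.1 × 8 × 1 / 1000 = 1426 kN → 0.75 × 1426 = 1070 kN.
Bearing (1.5 l_c t F_u ≤ 3.0 d t F_u): upper limit = 3.0·22·5·470 / 1000 = 155.1 kN.
  Edge l_c = 40 − 24/2 = 28 → r_n = 98.7 kN; interior l_c = 65 − 24 = 41 → r_n = 144.5 kN.
  R_n,bearing = 2·98.7 + 6·144.5 = 1065 kN → 0.75 × 1065 = 798 kN.
Bearing governs: 798 kN.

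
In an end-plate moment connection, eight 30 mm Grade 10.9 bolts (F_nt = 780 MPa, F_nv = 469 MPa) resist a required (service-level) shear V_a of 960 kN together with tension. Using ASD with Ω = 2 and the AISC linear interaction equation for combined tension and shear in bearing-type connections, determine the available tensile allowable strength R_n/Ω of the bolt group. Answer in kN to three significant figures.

A_b = π·30²/4 = 706.9 mm²; f_rv = 960 × 1000 / (8 × 706.9) = 169.8 MPa.
F'_nt = 1.3 F_nt − (Ω F_nt / F_nv) f_rv = 1.3·780 − (2·780/469)·169.8 = 449.3 MPa, capped at F_nt → F'_nt = 449.3 MPa.
R_n = F'_nt · A_b · n = 449.3 × 706.9 × 8 / 1000 = 2541 kN.
Allowable strength R_n/Ω = 2541 / 2 = 1270 kN.

1270 kN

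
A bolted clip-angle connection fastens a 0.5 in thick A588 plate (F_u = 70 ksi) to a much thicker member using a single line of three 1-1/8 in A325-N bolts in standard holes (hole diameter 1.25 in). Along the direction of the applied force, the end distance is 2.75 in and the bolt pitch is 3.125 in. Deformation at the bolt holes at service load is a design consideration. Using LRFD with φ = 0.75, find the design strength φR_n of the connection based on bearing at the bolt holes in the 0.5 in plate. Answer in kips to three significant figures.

Per bolt r_n = 1.2 l_c t F_u ≤ 2.4 d t F_u; upper limit = 2.4 × 1.125 × 0.5 × 70 = 94.5 kips.
Edge bolt: l_c = 2.75 − 1.25/2 = 2.125 in → 1.2 × 2.125 × 0.5 × 70 = 89.25 → r_n = 89.25 kips.
Interior bolts: l_c = 3.125 − 1.25 = 1.875 in → 1.2 × 1.875 × 0.5 × 70 = 78.75 → r_n = 78.75 kips.
R_n = 1 × 89.25 + 2 × 78.75 = 246.8 kips.
Design strength φR_n = 0.75 × 246.8 = 185 kips.

185 kips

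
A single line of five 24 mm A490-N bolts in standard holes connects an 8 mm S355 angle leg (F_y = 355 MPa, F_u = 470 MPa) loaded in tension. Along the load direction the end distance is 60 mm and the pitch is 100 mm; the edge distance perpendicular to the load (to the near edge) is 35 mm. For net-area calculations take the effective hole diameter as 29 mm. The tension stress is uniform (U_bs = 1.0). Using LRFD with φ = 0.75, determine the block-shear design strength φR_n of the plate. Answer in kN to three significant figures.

615 kN

Shear plane L_v = 60 + 4·100 = 460 mm; A_gv = 460 × 8 = 3680 mm².
A_nv = (460 − 4.5·29) × 8 = 2636 mm².
A_nt = (35 − 0.5·29) × 8 = 164 mm².
0.6 F_u A_nv = 743.4 kN; 0.6 F_y A_gv = 783.8 kN → shear rupture governs the shear term.
R_n = 743.4 + 1.0 × 470 × 164 / 1000 = 820.4 kN.
Design strength φR_n = 0.75 × 820.4 = 615 kN.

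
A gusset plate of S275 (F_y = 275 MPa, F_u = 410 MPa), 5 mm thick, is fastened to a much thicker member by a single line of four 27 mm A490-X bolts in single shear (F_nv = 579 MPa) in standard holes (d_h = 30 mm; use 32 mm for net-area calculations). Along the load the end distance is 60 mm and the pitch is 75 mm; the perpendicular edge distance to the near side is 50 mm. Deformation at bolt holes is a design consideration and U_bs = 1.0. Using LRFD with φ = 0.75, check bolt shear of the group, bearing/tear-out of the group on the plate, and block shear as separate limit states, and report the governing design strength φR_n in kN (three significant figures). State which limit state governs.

Bolt shear: A_b = π·27²/4 = 572.6 mm²; R_n = 579 × 572.6 × 4 × 1 / 1000 = 1326 kN → 0.75 × 1326 = 995 kN.
Bearing: edge l_c = 45, r_n = 110.7 kN; interior l_c = 45, r_n = 110.7 kN; R_n = 110.7 + 3·110.7 = 442.8 kN → 332 kN.
Block shear: A_gv = 1425, A_nv = 865, A_nt = 170 mm²; R_n = min(0.6F_uA_nv, 0.6F_yA_gv) + U_bs·F_u·A_nt = 282.5 kN → 212 kN.
Block shear governs: 212 kN.

212 kN (block shear governs)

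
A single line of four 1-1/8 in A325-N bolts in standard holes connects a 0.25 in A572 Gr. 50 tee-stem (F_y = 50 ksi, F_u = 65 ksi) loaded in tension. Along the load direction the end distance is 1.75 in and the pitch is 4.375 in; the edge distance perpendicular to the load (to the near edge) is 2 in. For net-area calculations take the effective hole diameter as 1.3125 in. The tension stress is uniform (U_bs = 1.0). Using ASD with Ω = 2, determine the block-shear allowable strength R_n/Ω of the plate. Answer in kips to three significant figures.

61 kips

Shear plane L_v = 1.75 + 3·4.375 = 14.88 in; A_gv = 14.88 × 0.25 = 3.719 in².
A_nv = (14.88 − 3.5·1.3125) × 0.25 = 2.57 in².
A_nt = (2 − 0.5·1.3125) × 0.25 = 0.3359 in².
0.6 F_u A_nv = 100.2 kips; 0.6 F_y A_gv = 111.6 kips → shear rupture governs the shear term.
R_n = 100.2 + 1.0 × 65 × 0.3359 = 122.1 kips.
Allowable strength R_n/Ω = 122.1 / 2 = 61 kips.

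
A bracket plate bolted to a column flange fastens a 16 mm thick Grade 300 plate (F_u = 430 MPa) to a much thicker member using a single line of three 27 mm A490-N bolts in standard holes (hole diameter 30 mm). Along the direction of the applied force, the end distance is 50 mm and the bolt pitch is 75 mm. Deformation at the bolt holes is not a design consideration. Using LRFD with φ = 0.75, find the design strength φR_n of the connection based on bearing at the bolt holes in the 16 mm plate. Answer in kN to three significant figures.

Per bolt r_n = 1.5 l_c t F_u ≤ 3.0 d t F_u; upper limit = 3.0 × 27 × 16 × 430 / 1000 = 557.3 kN.
Edge bolt: l_c = 50 − 30/2 = 35 mm → 1.5 × 35 × 16 × 430 / 1000 = 361.2 → r_n = 361.2 kN.
Interior bolts: l_c = 75 − 30 = 45 mm → 1.5 × 45 × 16 × 430 / 1000 = 464.4 → r_n = 464.4 kN.
R_n = 1 × 361.2 + 2 × 464.4 = 1290 kN.
Design strength φR_n = 0.75 × 1290 = 968 kN.

968 kN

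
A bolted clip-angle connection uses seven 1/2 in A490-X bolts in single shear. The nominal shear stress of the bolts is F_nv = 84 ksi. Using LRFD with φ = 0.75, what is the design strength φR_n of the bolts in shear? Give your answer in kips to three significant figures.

86.6 kips

A_b = π × 0.5² / 4 = 0.1963 in².
R_n = F_nv · A_b · n · n_s = 84 × 0.1963 × 7 × 1 = 115.5 kips.
Design strength φR_n = 0.75 × 115.5 = 86.6 kips.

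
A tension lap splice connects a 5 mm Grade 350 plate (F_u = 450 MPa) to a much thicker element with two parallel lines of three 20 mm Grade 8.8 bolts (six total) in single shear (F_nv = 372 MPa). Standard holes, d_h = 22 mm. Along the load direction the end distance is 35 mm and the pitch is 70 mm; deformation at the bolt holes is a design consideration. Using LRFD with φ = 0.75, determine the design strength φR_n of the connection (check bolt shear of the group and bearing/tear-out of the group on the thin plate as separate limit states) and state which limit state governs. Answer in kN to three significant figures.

Bolt shear: A_b = π·20²/4 = 314.2 mm²; R_n = 372 × 314.2 × 6 × 1 / 1000 = 701.2 kN → 0.75 × 701.2 = 526 kN.
Bearing (1.2 l_c t F_u ≤ 2.4 d t F_u): upper limit = 2.4·20·5·450 / 1000 = 108 kN.
  Edge l_c = 35 − 22/2 = 24 → r_n = 64.8 kN; interior l_c = 70 − 22 = 48 → r_n = 108 kN.
  R_n,bearing = 2·64.8 + 4·108 = 561.6 kN → 0.75 × 561.6 = 421 kN.
Bearing governs: 421 kN.

421 kN (bearing governs)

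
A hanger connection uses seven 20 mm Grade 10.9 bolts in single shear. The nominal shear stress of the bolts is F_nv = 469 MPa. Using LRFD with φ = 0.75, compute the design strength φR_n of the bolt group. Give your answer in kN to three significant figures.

A_b = π × 20² / 4 = 314.2 mm².
R_n = F_nv · A_b · n · n_s = 469 × 314.2 × 7 × 1 / 1000 = 1031 kN.
Design strength φR_n = 0.75 × 1031 = 774 kN.

774 kN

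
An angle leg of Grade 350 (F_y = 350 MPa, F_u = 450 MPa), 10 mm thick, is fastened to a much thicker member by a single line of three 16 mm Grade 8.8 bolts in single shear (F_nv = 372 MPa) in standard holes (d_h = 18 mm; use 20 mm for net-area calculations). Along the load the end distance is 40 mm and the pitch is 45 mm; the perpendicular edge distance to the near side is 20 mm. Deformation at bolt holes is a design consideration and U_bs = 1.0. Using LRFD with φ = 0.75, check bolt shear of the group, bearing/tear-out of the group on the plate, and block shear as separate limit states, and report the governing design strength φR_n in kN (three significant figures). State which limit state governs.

168 kN (bolt shear governs)

Bolt shear: A_b = π·16²/4 = 201.1 mm²; R_n = 372 × 201.1 × 3 × 1 / 1000 = 224.4 kN → 0.75 × 224.4 = 168 kN.
Bearing: edge l_c = 31, r_n = 167.4 kN; interior l_c = 27, r_n = 145.8 kN; R_n = 167.4 + 2·145.8 = 459 kN → 344 kN.
Block shear: A_gv = 1300, A_nv = 800, A_nt = 100 mm²; R_n = min(0.6F_uA_nv, 0.6F_yA_gv) + U_bs·F_u·A_nt = 261 kN → 196 kN.
Bolt shear governs: 168 kN.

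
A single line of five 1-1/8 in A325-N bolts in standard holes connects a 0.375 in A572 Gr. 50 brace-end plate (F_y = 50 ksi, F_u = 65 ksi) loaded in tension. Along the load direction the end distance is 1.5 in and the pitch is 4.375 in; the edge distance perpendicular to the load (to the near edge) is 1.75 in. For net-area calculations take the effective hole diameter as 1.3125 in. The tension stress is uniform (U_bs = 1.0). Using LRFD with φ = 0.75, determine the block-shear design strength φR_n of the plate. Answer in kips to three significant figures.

164 kips

Shear plane L_v = 1.5 + 4·4.375 = 19 in; A_gv = 19 × 0.375 = 7.125 in².
A_nv = (19 − 4.5·1.3125) × 0.375 = 4.91 in².
A_nt = (1.75 − 0.5·1.3125) × 0.375 = 0.4102 in².
0.6 F_u A_nv = 191.5 kips; 0.6 F_y A_gv = 213.8 kips → shear rupture governs the shear term.
R_n = 191.5 + 1.0 × 65 × 0.4102 = 218.2 kips.
Design strength φR_n = 0.75 × 218.2 = 164 kips.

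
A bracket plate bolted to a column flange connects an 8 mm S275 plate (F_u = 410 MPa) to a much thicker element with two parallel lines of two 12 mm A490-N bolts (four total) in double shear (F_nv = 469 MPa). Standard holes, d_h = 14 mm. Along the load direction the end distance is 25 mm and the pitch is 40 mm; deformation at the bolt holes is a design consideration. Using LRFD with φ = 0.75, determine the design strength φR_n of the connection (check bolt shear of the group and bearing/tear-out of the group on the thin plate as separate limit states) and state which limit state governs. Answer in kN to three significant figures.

248 kN (bearing governs)

Bolt shear: A_b = π·12²/4 = 113.1 mm²; R_n = 469 × 113.1 × 4 × 2 / 1000 = 424.3 kN → 0.75 × 424.3 = 318 kN.
Bearing (1.2 l_c t F_u ≤ 2.4 d t F_u): upper limit = 2.4·12·8·410 / 1000 = 94.46 kN.
  Edge l_c = 25 − 14/2 = 18 → r_n = 70.85 kN; interior l_c = 40 − 14 = 26 → r_n = 94.46 kN.
  R_n,bearing = 2·70.85 + 2·94.46 = 330.6 kN → 0.75 × 330.6 = 248 kN.
Bearing governs: 248 kN.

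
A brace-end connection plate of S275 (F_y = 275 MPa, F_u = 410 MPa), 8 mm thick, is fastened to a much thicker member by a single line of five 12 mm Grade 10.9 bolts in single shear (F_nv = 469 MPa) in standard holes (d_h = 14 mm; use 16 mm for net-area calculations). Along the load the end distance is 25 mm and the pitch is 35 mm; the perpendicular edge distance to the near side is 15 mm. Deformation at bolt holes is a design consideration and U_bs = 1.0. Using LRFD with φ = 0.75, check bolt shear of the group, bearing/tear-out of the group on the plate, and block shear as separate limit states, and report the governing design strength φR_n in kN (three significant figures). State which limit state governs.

154 kN (block shear governs)

Bolt shear: A_b = π·12²/4 = 113.1 mm²; R_n = 469 × 113.1 × 5 × 1 / 1000 = 265.2 kN → 0.75 × 265.2 = 199 kN.
Bearing: edge l_c = 18, r_n = 70.85 kN; interior l_c = 21, r_n = 82.66 kN; R_n = 70.85 + 4·82.66 = 401.5 kN → 301 kN.
Block shear: A_gv = 1320, A_nv = 744, A_nt = 56 mm²; R_n = min(0.6F_uA_nv, 0.6F_yA_gv) + U_bs·F_u·A_nt = 206 kN → 154 kN.
Block shear governs: 154 kN.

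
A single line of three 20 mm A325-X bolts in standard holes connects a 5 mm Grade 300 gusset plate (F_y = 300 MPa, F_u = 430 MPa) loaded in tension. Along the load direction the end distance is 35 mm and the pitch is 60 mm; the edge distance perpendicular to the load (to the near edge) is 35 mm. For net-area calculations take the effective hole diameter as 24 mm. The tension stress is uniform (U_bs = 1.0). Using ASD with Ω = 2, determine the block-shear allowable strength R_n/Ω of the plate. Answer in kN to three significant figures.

86 kN

Shear plane L_v = 35 + 2·60 = 155 mm; A_gv = 155 × 5 = 775 mm².
A_nv = (155 − 2.5·24) × 5 = 475 mm².
A_nt = (35 − 0.5·24) × 5 = 115 mm².
0.6 F_u A_nv = 122.5 kN; 0.6 F_y A_gv = 139.5 kN → shear rupture governs the shear term.
R_n = 122.5 + 1.0 × 430 × 115 / 1000 = 172 kN.
Allowable strength R_n/Ω = 172 / 2 = 86 kN.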